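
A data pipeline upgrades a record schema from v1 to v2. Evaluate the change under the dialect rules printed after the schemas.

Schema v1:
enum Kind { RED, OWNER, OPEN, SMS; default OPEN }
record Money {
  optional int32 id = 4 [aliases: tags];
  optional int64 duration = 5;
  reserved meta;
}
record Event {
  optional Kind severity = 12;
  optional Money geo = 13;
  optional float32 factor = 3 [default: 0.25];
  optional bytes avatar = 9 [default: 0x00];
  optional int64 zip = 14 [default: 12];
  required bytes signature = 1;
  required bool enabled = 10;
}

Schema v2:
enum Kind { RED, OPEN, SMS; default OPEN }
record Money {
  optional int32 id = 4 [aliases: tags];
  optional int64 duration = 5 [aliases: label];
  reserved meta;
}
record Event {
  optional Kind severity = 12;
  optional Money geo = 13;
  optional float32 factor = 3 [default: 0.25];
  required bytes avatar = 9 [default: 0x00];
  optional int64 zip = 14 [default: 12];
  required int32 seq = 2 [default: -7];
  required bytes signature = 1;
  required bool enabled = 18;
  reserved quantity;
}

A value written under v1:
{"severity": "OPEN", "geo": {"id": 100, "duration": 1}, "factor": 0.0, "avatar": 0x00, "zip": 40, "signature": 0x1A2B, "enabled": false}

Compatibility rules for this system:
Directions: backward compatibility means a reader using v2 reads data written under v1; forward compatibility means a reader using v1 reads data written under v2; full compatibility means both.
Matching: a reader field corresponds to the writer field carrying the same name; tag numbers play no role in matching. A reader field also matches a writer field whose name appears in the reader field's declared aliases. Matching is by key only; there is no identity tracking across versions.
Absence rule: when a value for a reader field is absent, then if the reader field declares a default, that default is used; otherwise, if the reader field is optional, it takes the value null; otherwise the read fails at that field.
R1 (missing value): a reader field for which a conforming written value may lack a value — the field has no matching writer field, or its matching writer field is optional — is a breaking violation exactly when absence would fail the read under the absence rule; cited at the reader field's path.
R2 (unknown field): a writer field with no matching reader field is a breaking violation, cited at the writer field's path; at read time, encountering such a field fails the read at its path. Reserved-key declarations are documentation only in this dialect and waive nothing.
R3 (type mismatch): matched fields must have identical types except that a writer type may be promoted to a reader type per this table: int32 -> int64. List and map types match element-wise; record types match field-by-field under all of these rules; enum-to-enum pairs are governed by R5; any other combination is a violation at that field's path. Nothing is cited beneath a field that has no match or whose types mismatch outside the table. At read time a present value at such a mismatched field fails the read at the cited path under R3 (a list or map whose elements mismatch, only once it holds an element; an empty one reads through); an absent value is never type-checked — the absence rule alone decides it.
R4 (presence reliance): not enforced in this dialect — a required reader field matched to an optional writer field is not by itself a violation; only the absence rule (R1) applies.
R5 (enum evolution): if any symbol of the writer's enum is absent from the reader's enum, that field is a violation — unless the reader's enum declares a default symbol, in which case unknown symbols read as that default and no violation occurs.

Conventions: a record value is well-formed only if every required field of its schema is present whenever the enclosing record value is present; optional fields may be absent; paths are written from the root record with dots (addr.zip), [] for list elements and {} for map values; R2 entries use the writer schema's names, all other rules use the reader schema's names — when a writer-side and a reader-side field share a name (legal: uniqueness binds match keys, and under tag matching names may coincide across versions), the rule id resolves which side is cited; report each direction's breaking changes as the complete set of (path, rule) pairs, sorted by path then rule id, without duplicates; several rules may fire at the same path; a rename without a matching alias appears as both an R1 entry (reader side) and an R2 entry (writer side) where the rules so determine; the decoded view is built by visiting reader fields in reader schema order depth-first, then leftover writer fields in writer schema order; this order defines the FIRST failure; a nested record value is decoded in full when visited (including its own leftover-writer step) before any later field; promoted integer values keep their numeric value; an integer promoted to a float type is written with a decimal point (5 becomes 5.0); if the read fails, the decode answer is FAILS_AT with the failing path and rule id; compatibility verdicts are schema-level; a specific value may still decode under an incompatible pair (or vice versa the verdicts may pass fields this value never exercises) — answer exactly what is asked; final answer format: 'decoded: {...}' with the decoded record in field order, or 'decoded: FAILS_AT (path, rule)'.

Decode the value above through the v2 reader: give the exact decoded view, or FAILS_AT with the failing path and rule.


the writer's type comes first in each Event pair
migrating the Event value to v2:
  severity := "OPEN"
  geo.id := 100
  geo.duration := 1
  factor := 0.0
  avatar := 0x00
  zip := 40
  seq := -7 (absent -> default)
  signature := 0x1A2B
  enabled := false
  => decoded: {"severity": "OPEN", "geo": {"id": 100, "duration": 1}, "factor": 0.0, "avatar": 0x00, "zip": 40, "seq": -7, "signature": 0x1A2B, "enabled": false}
checking off the Event differences that do not matter here:
  field avatar in record Event: optional changed to required -> triggers nothing under the printed rules; the Event answer is the same either way
  enum Kind (field severity in record Event): symbol OWNER removed -> triggers nothing under the printed rules; the Event answer is the same either way
  field enabled in record Event: tag 10 changed to 18 -> triggers nothing under the printed rules; the Event answer is the same either way

decoded: {"severity": "OPEN", "geo": {"id": 100, "duration": 1}, "factor": 0.0, "avatar": 0x00, "zip": 40, "seq": -7, "signature": 0x1A2B, "enabled": false}


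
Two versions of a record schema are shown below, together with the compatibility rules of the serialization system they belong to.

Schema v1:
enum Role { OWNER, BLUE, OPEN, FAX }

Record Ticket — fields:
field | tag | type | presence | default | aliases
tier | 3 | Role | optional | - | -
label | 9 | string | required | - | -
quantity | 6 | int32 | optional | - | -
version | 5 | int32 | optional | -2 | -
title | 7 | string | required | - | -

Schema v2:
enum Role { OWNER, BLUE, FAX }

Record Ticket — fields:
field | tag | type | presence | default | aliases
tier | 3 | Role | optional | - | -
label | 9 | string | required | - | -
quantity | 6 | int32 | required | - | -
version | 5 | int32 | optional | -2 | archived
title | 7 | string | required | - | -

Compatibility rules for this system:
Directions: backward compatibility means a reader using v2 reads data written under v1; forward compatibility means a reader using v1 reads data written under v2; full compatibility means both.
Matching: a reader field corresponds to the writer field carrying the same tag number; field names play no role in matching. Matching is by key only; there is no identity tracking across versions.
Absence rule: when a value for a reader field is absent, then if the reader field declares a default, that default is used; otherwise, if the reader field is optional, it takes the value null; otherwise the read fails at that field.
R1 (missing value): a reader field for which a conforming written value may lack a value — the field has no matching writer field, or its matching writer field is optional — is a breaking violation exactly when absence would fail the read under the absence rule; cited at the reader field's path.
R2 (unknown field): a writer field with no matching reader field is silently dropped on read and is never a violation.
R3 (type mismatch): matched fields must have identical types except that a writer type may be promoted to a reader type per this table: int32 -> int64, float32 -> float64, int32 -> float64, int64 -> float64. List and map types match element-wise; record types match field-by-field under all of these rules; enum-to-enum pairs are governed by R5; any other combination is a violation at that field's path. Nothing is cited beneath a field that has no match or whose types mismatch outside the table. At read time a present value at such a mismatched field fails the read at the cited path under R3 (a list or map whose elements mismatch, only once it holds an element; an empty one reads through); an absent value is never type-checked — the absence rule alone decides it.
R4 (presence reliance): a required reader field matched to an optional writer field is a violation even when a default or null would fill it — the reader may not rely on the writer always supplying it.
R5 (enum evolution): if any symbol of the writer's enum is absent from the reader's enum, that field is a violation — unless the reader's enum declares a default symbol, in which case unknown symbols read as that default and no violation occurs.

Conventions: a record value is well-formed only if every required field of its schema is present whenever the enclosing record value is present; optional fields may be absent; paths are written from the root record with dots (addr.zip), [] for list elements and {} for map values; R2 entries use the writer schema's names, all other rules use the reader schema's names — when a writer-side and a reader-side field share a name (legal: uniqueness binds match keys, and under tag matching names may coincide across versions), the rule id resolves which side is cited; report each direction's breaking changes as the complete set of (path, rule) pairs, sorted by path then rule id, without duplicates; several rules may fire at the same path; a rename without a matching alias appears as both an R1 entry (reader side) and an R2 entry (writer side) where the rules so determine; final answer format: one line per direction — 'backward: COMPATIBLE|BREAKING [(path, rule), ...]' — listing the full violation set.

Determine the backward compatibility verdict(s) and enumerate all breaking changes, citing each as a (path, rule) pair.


backward: BREAKING [(quantity, R1), (quantity, R4), (tier, R5)]

arrows below run writer -> reader for Ticket
backward analysis of Ticket with v2 as reader and v1 as writer:
  writer optional, Role -> Role: reader tier maps from writer tier
  writer required, string -> string: reader label maps from writer label
  writer optional, int32 -> int32: reader quantity maps from writer quantity
  writer optional, int32 -> int32: reader version maps from writer version
  writer required, string -> string: reader title maps from writer title
  violation R1 at quantity
  violation R4 at quantity
  violation R5 at tier
  => backward: BREAKING (3)


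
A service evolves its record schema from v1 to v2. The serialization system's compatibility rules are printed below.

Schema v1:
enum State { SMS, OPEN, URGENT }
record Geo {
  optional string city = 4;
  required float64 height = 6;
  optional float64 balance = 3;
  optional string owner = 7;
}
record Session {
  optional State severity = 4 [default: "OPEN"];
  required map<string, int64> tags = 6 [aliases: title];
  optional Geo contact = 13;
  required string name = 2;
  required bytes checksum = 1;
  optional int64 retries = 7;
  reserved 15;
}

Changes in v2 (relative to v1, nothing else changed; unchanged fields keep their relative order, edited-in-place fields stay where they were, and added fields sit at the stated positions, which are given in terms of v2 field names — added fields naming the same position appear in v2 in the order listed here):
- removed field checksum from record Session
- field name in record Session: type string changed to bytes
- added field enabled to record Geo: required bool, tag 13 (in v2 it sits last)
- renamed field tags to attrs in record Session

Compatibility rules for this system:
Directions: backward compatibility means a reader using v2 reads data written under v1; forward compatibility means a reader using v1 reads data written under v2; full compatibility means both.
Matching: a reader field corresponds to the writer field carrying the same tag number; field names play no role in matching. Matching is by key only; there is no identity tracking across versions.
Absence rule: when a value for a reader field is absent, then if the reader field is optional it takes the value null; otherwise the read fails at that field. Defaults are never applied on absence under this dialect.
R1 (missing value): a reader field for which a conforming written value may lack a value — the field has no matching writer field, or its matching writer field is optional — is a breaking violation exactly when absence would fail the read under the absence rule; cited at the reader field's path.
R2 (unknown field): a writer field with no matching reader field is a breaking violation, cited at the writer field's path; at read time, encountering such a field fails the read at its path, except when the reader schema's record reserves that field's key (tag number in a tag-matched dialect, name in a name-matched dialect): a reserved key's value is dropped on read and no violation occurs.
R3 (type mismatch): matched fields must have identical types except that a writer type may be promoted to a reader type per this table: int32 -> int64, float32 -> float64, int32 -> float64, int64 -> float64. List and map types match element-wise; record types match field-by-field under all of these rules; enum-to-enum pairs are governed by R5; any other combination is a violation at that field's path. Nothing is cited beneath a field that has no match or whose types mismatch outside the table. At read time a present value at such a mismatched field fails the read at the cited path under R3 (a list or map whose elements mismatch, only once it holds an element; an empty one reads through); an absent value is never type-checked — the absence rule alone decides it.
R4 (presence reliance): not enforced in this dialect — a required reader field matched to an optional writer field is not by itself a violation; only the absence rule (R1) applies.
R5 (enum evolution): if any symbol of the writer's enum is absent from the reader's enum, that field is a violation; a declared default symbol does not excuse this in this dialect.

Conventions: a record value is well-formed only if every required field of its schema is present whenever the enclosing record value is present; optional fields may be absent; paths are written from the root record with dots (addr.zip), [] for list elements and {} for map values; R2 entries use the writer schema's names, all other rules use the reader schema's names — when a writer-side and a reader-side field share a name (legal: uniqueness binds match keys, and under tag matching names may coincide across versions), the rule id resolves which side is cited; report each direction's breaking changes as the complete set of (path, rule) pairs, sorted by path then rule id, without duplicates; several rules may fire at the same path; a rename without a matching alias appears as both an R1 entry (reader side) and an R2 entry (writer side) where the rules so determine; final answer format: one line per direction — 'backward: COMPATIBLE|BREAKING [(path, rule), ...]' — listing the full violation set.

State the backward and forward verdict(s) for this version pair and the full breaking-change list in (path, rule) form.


in Session below, arrows point writer -> reader
checking backward for Session: reader v2 against writer v1:
  severity: State -> State, writer optional; from severity
  attrs: map<string, int64> -> map<string, int64>, writer required; from tags
  contact: Geo -> Geo, writer optional; from contact
  name: string -> bytes, writer required; from name
  retries: int64 -> int64, writer optional; from retries
  writer checksum: unknown to reader
  contact.city: string -> string, writer optional; from contact.city
  contact.height: float64 -> float64, writer required; from contact.height
  contact.balance: float64 -> float64, writer optional; from contact.balance
  contact.owner: string -> string, writer optional; from contact.owner
  contact.enabled: no writer match
  breaking: (checksum, R2)
  breaking: (contact.enabled, R1)
  breaking: (name, R3)
  => backward verdict for Session: BREAKING, 3 violation(s)
checking forward for Session: reader v1 against writer v2:
  severity: State -> State, writer optional; from severity
  tags: map<string, int64> -> map<string, int64>, writer required; from attrs
  contact: Geo -> Geo, writer optional; from contact
  name: bytes -> string, writer required; from name
  checksum: no writer match
  retries: int64 -> int64, writer optional; from retries
  contact.city: string -> string, writer optional; from contact.city
  contact.height: float64 -> float64, writer required; from contact.height
  contact.balance: float64 -> float64, writer optional; from contact.balance
  contact.owner: string -> string, writer optional; from contact.owner
  writer contact.enabled: unknown to reader
  breaking: (checksum, R1)
  breaking: (contact.enabled, R2)
  breaking: (name, R3)
  => forward verdict for Session: BREAKING, 3 violation(s)

backward: BREAKING [(checksum, R2), (contact.enabled, R1), (name, R3)]; forward: BREAKING [(checksum, R1), (contact.enabled, R2), (name, R3)]


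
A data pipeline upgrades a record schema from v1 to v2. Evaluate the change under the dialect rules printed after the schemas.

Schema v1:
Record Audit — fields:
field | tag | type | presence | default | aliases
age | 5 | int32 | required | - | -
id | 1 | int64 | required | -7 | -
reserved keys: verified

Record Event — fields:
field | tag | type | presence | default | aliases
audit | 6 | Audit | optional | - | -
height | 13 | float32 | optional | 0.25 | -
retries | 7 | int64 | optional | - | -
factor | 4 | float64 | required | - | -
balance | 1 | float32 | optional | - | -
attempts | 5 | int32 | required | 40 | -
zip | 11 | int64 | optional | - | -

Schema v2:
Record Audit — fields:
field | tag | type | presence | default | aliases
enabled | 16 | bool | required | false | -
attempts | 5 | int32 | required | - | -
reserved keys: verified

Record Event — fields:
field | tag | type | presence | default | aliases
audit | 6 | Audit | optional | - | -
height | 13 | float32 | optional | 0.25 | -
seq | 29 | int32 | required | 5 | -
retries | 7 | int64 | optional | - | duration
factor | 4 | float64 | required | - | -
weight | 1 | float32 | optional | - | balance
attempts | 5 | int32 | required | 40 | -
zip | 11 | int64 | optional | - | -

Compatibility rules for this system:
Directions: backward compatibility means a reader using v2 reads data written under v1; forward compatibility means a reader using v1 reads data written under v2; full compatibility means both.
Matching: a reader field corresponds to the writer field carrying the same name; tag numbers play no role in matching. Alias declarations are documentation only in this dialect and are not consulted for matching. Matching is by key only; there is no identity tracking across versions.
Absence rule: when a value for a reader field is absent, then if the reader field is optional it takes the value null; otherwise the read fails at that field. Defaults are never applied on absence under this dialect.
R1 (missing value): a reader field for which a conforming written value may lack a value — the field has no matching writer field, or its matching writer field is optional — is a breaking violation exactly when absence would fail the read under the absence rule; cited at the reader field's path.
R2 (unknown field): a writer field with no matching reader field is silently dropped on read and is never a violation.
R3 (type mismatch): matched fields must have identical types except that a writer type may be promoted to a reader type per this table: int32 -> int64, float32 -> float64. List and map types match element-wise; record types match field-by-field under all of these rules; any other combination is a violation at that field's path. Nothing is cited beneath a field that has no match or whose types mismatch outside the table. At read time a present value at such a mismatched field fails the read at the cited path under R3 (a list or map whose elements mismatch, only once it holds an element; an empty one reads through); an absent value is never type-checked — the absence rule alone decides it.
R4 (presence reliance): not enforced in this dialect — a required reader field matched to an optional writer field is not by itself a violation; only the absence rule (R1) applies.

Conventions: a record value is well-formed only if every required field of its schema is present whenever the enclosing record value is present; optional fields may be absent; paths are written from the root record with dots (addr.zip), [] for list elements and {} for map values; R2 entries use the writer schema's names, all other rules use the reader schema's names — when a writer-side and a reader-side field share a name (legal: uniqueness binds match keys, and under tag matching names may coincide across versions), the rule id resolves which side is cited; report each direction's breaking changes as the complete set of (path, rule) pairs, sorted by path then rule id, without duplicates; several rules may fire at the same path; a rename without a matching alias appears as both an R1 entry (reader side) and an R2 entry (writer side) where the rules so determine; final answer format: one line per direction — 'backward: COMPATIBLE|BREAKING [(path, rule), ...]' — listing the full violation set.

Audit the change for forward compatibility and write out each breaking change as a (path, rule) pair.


each type pair in Event: writer, then reader
forward pass over Event, reader schema v1, writer schema v2:
  Audit -> Audit, writer optional: audit aligns to audit
  float32 -> float32, writer optional: height aligns to height
  int64 -> int64, writer optional: retries aligns to retries
  float64 -> float64, writer required: factor aligns to factor
  balance has no writer counterpart
  int32 -> int32, writer required: attempts aligns to attempts
  int64 -> int64, writer optional: zip aligns to zip
  writer field seq has no reader counterpart
  writer field weight has no reader counterpart
  audit.age has no writer counterpart
  audit.id has no writer counterpart
  writer field audit.enabled has no reader counterpart
  writer field audit.attempts has no reader counterpart
  R1 fires at audit.age
  R1 fires at audit.id
  => forward verdict for Event: BREAKING, 2 violation(s)
checking off the Event differences that do not matter here:
  renamed field balance to weight in record Event (alias balance declared on the renamed field) -> triggers nothing under Event's printed rules — same verdict
  added field seq to record Event: required int32, tag 29, default 5 (in v2 it sits immediately before retries) -> fires only in the backward direction of Event, which is not asked here
  added field enabled to record Audit: required bool, tag 16, default false (in v2 it sits immediately before attempts) -> fires only in the backward direction of Event, which is not asked here

forward: BREAKING [(audit.age, R1), (audit.id, R1)]


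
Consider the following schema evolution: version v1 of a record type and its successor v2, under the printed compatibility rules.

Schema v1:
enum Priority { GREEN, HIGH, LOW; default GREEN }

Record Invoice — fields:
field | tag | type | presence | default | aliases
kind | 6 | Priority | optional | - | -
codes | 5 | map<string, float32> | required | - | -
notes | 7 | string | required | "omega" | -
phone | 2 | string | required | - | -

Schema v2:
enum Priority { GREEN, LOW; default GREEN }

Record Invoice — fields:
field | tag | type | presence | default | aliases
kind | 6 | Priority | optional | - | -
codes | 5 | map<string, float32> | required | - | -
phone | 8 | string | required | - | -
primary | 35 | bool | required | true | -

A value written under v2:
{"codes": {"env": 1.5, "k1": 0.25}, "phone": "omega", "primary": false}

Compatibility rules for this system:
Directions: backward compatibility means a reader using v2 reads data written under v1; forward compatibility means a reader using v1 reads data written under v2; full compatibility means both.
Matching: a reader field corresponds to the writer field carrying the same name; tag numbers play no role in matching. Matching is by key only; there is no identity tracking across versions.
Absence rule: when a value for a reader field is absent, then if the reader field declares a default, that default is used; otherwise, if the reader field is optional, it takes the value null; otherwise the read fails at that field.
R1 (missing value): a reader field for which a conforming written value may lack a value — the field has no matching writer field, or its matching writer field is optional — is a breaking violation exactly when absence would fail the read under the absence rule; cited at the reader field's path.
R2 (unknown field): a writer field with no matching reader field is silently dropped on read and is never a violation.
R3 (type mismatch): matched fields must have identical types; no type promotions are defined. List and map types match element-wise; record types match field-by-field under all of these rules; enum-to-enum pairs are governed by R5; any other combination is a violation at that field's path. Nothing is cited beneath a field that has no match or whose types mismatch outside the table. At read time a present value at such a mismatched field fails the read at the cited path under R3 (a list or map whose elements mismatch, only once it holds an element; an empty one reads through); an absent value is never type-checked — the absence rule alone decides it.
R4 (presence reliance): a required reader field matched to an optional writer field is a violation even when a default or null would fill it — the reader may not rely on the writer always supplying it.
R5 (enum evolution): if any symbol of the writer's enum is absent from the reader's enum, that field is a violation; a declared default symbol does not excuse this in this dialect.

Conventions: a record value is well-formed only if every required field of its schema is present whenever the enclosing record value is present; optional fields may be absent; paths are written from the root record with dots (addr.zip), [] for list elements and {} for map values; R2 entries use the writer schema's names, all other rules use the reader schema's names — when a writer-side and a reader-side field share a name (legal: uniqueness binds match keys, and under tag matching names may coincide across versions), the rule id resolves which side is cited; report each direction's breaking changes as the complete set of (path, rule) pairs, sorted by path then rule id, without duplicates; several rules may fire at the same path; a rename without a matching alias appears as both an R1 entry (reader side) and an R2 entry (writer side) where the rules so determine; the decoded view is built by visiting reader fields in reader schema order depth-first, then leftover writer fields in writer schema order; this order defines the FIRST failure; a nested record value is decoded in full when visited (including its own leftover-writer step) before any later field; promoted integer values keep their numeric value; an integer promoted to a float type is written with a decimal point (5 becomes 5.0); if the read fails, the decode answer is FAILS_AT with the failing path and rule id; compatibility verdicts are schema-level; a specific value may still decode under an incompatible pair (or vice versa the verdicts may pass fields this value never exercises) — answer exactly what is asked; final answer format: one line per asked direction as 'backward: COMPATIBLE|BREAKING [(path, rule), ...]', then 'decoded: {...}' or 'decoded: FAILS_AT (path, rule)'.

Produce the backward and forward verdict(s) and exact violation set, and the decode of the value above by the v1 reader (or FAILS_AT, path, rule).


arrows below run writer -> reader for Invoice
backward on Invoice — v2 reading data written by v1:
  kind: paired with writer kind (Priority -> Priority; writer optional)
  codes: paired with writer codes (map<string, float32> -> map<string, float32>; writer required)
  phone: paired with writer phone (string -> string; writer required)
  primary: no writer match
  notes (writer side), unknown to reader
  R5 fires at kind
  backward on Invoice therefore BREAKING (1)
forward on Invoice — v1 reading data written by v2:
  kind: paired with writer kind (Priority -> Priority; writer optional)
  codes: paired with writer codes (map<string, float32> -> map<string, float32>; writer required)
  notes: no writer match
  phone: paired with writer phone (string -> string; writer required)
  primary (writer side), unknown to reader
  => no violations; forward on Invoice: COMPATIBLE
decoding the Invoice value with the v1 reader:
  kind := null (missing; optional => null)
  codes := {"env": 1.5, "k1": 0.25}
  notes := "omega" (missing; default applied)
  phone := "omega"
  writer primary: no reader field; dropped
  => decoded: {"kind": null, "codes": {"env": 1.5, "k1": 0.25}, "notes": "omega", "phone": "omega"}

backward: BREAKING [(kind, R5)]; forward: COMPATIBLE []; decoded: {"kind": null, "codes": {"env": 1.5, "k1": 0.25}, "notes": "omega", "phone": "omega"}


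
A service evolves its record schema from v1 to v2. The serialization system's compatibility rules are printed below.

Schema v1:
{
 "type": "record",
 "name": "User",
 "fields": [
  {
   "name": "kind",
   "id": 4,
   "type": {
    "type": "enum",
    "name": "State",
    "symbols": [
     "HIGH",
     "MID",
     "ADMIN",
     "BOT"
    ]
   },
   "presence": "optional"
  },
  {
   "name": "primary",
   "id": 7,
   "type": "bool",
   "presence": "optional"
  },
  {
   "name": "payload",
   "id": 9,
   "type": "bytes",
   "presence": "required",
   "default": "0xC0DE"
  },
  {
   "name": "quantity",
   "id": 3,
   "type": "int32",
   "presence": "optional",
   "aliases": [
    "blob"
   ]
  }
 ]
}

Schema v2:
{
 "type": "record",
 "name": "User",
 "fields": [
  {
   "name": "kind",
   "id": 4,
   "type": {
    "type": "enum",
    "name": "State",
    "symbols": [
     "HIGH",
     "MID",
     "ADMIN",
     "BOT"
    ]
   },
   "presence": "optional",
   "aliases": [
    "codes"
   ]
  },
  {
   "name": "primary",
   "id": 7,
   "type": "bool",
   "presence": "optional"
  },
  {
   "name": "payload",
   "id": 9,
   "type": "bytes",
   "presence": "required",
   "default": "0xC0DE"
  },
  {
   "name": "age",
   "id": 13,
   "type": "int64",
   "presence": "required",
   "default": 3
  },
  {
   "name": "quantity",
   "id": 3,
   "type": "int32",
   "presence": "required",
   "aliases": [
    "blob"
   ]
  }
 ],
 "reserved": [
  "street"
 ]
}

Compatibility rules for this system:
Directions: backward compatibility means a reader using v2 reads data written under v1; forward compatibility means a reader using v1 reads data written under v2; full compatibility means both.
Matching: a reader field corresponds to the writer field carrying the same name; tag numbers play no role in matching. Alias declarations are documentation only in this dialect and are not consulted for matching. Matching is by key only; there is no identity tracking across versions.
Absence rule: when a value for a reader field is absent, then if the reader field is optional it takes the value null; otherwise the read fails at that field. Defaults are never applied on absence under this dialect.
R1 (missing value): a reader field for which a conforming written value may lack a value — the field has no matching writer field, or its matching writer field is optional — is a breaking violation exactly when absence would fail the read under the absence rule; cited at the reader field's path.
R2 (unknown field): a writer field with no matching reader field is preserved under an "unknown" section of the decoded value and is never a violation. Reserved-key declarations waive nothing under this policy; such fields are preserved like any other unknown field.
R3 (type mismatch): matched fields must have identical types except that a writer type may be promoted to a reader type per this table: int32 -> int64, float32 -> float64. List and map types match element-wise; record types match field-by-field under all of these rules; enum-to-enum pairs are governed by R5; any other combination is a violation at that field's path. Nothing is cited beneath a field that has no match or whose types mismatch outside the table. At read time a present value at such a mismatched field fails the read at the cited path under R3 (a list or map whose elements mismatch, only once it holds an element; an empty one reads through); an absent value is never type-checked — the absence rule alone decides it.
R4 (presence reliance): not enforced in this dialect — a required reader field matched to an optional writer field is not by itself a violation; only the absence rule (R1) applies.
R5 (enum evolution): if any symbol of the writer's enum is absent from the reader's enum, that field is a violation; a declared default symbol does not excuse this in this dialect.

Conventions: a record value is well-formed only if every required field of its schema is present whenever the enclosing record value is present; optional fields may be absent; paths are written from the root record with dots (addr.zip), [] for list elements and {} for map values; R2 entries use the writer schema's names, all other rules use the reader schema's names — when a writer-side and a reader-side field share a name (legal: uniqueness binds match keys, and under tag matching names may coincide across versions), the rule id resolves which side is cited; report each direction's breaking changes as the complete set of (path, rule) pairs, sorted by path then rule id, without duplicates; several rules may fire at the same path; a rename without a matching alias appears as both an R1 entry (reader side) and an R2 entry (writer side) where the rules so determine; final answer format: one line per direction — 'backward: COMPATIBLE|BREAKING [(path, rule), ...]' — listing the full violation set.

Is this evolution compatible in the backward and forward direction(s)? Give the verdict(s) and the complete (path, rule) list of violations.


backward: BREAKING [(age, R1), (quantity, R1)]; forward: COMPATIBLE []

in User below, arrows point writer -> reader
checking backward for User: reader v2 against writer v1:
  kind <- kind (State -> State, writer optional)
  primary <- primary (bool -> bool, writer optional)
  payload <- payload (bytes -> bytes, writer required)
  age: no writer match
  quantity <- quantity (int32 -> int32, writer optional)
  rule R1 violated at age
  rule R1 violated at quantity
  => 2 violation(s): backward is BREAKING for User
checking forward for User: reader v1 against writer v2:
  kind <- kind (State -> State, writer optional)
  primary <- primary (bool -> bool, writer optional)
  payload <- payload (bytes -> bytes, writer required)
  quantity <- quantity (int32 -> int32, writer required)
  age (writer side), unknown to reader
  => forward: COMPATIBLE


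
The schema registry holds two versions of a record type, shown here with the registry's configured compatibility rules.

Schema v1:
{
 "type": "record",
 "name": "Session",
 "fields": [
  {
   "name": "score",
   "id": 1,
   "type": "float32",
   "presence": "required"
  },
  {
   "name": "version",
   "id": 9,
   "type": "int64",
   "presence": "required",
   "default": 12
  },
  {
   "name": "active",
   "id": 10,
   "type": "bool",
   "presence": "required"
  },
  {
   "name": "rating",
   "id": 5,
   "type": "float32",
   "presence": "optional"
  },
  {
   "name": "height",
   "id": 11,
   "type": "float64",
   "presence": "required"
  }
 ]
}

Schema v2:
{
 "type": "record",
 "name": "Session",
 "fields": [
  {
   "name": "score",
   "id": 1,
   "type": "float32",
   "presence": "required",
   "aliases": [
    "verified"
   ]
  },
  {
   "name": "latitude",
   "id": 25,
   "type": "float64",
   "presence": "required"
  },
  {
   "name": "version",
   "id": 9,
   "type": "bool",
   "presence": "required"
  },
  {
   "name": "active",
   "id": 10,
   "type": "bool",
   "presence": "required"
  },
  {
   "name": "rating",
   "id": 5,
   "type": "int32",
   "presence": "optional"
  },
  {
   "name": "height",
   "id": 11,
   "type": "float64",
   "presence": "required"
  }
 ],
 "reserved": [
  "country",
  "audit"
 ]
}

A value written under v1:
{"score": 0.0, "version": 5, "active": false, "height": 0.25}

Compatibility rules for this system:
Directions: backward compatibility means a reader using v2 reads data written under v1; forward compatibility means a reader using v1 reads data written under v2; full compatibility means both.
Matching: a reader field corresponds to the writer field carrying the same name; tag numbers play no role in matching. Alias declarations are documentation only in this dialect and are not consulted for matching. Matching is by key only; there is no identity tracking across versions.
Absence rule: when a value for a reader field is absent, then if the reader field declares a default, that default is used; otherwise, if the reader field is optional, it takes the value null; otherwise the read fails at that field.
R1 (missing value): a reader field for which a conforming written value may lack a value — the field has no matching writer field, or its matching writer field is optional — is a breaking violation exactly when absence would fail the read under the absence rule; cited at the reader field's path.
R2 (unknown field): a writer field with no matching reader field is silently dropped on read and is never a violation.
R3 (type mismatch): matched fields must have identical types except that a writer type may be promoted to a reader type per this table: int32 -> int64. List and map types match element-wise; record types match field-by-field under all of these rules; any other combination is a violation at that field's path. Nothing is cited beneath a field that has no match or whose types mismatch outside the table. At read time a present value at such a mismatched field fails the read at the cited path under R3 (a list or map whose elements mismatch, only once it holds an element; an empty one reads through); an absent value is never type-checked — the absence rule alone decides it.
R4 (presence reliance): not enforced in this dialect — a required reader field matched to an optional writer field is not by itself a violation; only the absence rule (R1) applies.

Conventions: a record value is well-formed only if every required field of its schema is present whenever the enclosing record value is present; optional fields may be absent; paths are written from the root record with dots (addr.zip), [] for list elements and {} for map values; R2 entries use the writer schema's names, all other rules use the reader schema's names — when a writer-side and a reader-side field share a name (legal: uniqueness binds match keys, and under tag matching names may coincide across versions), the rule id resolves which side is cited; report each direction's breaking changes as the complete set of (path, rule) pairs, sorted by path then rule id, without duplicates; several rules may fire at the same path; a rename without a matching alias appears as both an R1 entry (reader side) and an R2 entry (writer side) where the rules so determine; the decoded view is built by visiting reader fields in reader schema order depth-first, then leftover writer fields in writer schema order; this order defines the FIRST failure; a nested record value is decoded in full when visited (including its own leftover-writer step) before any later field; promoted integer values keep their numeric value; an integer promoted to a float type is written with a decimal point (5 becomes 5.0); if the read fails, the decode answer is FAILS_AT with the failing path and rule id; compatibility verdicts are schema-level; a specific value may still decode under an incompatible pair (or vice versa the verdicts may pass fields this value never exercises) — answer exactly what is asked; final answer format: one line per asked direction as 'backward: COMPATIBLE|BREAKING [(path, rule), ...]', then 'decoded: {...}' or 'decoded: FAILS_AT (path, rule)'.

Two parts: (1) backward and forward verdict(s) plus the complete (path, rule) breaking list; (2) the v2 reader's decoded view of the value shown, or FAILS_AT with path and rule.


backward: BREAKING [(latitude, R1), (rating, R3), (version, R3)]; forward: BREAKING [(rating, R3), (version, R3)]; decoded: FAILS_AT (latitude, R1)

in Session below, arrows point writer -> reader
checking backward for Session: reader v2 against writer v1:
  score: float32 -> float32, writer required; from score
  no writer field matches reader latitude
  version: int64 -> bool, writer required; from version
  active: bool -> bool, writer required; from active
  rating: float32 -> int32, writer optional; from rating
  height: float64 -> float64, writer required; from height
  violation R1 at latitude
  violation R3 at rating
  violation R3 at version
  => backward: BREAKING (3)
checking forward for Session: reader v1 against writer v2:
  score: float32 -> float32, writer required; from score
  version: bool -> int64, writer required; from version
  active: bool -> bool, writer required; from active
  rating: int32 -> float32, writer optional; from rating
  height: float64 -> float64, writer required; from height
  latitude (writer side), unknown to reader
  violation R3 at rating
  violation R3 at version
  => forward: BREAKING (2)
decoding the Session value with the v2 reader:
  score := 0.0
  read fails at latitude under R1 (no fill)
  => FAILS_AT (latitude, R1)
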